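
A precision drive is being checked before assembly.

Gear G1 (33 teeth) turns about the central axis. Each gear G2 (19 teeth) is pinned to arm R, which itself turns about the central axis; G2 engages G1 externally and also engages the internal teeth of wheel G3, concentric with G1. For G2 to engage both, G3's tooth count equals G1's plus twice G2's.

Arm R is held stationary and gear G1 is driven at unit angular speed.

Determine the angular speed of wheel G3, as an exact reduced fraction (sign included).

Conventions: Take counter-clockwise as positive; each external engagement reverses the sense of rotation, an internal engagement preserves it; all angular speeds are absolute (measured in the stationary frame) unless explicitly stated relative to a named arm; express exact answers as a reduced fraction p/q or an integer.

class = planetary set [G3 = 33+2·19 = 71; Willis about the carrier]
ring teeth: 33 + 2·19 = 71
33(ω_sun−ω_arm) = −71(ω_ring−ω_arm),  ω_arm = 0, ω_sun = 1
ω_ring = 0 − (33/71)(1−0) = -33/71
exact speed ratio = -33/71

-33/71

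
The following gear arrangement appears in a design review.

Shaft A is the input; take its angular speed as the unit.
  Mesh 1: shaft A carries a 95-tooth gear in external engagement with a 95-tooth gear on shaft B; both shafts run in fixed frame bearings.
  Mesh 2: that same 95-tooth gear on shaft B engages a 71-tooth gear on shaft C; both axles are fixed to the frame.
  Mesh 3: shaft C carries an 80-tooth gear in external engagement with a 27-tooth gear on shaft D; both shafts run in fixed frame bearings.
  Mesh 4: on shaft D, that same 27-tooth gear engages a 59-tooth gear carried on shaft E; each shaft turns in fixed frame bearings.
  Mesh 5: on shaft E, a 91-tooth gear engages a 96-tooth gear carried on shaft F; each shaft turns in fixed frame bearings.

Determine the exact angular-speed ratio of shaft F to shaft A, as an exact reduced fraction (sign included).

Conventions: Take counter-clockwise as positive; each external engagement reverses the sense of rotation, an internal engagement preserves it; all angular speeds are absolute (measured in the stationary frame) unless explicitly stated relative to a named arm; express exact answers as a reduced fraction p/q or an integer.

class = fixed-axis compound train [5 meshes; 5 ratios multiply, 5 sense flips]
mesh 1 [95T→95T]: running ratio 1, sense −
mesh 2 [95T→71T]: running ratio 95/71, sense +
mesh 3 [80T→27T]: running ratio 7600/1917, sense −
mesh 4 [27T→59T]: running ratio 7600/4189, sense +
mesh 5 [91T→96T]: running ratio 43225/25134, sense −
ω_out/ω_in = -43225/25134

-43225/25134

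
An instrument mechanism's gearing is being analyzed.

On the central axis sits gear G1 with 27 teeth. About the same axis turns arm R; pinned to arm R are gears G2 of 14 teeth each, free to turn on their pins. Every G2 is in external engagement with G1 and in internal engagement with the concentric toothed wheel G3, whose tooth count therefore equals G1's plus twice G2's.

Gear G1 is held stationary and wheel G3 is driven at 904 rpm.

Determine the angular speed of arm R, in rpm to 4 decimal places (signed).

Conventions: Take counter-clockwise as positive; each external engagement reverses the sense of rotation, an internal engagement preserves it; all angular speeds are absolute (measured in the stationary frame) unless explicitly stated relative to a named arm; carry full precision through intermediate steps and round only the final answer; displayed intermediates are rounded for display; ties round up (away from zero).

planetary set (27T centre, 14T on arm, 55T internal) — Willis relation
normalise by the input: solve with ω_ring = 1, then scale by 904 rpm
ring teeth: 27 + 2·14 = 55
27(ω_sun−ω_arm) = −55(ω_ring−ω_arm),  ω_sun = 0, ω_ring = 1
27(0−ω_arm) = −55(1−ω_arm)  ⇒  82·ω_arm = 55  ⇒  ω_arm = 55/82
scale: ω_arm = 55/82 × 904 rpm = +606.3415 rpm

+606.3415 rpm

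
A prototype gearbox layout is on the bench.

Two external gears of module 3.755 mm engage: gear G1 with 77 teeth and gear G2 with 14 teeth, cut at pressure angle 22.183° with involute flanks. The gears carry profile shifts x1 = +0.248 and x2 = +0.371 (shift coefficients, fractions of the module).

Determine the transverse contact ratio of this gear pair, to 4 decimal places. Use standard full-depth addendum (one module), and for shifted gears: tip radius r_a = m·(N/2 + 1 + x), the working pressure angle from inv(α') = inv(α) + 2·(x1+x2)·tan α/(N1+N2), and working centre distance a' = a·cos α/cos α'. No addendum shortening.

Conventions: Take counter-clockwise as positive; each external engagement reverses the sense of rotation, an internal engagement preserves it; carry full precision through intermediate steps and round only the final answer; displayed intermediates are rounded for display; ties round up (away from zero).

recognized (one external pair, fixed centres): single-mesh tooth geometry, m = 3.755, N1 = 77, N2 = 14
base radii: r_b1 = 133.866997, r_b2 = 24.339454
tip radii: r_a1 = 149.253740, r_a2 = 31.433105
inv(α') = inv(22.183°) + 2·(+0.248+0.371)·tan α/(77+14) = 0.02612712  ⇒  α' = 23.93548°
a' = a·cos α / cos α' = 170.8525·cos 22.183°/cos 23.93548° = 173.091848
action lengths: √(r_a1²−r_b1²) = 66.002318, √(r_a2²−r_b2²) = 19.890477
base pitch p_b = π·m·cos α = 10.923521
CR = (66.002318 + 19.890477 − 173.091848·sin 23.93548°)/10.923521 = 1.434346
contact ratio ≈ 1.4343

1.4343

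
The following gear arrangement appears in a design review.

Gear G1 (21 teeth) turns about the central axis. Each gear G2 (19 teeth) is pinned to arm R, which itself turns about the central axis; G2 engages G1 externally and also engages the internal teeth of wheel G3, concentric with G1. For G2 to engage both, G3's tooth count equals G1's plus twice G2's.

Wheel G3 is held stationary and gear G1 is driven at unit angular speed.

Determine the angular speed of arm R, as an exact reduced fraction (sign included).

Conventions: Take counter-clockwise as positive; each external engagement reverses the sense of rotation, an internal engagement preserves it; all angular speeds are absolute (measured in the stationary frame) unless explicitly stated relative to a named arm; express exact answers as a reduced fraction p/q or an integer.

class = planetary set [G3 = 21+2·19 = 59; Willis about the carrier]
ring teeth: 21 + 2·19 = 59
21(ω_sun−ω_arm) = −59(ω_ring−ω_arm),  ω_ring = 0, ω_sun = 1
21(1−ω_arm) = −59(0−ω_arm)  ⇒  80·ω_arm = 21  ⇒  ω_arm = 21/80
exact speed ratio = 21/80

21/80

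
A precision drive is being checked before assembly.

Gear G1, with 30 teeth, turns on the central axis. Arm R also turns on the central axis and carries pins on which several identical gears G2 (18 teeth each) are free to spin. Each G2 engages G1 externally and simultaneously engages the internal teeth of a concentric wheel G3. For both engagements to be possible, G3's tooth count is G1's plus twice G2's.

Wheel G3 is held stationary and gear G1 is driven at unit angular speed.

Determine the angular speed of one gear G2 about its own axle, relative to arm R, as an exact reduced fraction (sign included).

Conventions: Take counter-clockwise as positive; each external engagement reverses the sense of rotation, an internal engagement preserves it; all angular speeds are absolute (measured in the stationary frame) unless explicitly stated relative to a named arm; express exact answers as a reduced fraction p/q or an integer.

-55/48

recognized (axles ride arm R): planetary set, 30/18/66 teeth
ring teeth: 30 + 2·18 = 66
30(ω_sun−ω_arm) = −66(ω_ring−ω_arm),  ω_ring = 0, ω_sun = 1
30(1−ω_arm) = −66(0−ω_arm)  ⇒  96·ω_arm = 30  ⇒  ω_arm = 5/16
sun–planet mesh: 30·(1−5/16) = −18·(ω_p−ω_arm)  ⇒  ω_p−ω_arm = -55/48
exact speed ratio = -55/48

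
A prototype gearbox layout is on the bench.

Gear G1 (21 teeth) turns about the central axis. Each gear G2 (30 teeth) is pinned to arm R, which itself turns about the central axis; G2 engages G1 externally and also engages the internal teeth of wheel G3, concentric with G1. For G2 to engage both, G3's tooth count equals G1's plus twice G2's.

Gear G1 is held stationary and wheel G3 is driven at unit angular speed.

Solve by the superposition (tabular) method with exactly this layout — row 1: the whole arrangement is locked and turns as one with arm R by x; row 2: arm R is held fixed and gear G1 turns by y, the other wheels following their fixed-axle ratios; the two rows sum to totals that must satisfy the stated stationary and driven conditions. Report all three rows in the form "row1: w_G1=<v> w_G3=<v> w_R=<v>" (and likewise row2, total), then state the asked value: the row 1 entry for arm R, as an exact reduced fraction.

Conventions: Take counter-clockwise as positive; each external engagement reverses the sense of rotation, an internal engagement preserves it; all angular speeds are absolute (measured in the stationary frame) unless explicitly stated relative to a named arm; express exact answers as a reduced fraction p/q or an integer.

topology: planetary set — G1 21T / G2 30T / G3 81T, arm = carrier (Willis)
row 1 — lock + rotate with arm: ω_sun = ω_ring = ω_arm = x
row 2: sun turns y, ring = −(21/81)·y, arm 0
boundary: total ω_sun = x + y = 0 and total ω_ring = x − (21/81)·y = 1  ⇒  y = -27/34, x = 27/34
row 2 ring = −(21/81)·(-27/34) = 7/34
totals (row 1 + row 2): sun 27/34 + (-27/34) = 0, ring 27/34 + 7/34 = 1, arm 27/34 + 0 = 27/34
asked cell (row1, arm) = 27/34

row1: w_G1=27/34 w_G3=27/34 w_R=27/34
row2: w_G1=-27/34 w_G3=7/34 w_R=0
total: w_G1=0 w_G3=1 w_R=27/34
asked value: 27/34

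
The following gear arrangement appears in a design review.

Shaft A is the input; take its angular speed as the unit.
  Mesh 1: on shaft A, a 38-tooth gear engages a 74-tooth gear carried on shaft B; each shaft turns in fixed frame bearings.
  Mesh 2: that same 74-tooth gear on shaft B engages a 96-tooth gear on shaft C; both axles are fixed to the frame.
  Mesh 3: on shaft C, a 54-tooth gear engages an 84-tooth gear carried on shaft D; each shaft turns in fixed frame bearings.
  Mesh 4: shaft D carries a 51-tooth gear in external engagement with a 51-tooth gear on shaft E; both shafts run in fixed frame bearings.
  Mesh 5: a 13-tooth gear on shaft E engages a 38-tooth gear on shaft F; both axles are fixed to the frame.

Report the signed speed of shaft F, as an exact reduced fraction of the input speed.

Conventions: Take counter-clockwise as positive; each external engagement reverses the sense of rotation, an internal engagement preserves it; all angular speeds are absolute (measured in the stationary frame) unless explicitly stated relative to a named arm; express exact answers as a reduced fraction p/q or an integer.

-39/448

5-mesh fixed-axis compound train (all bearings frame-fixed)
mesh 1 [38T→74T]: |ω|/ω_in = 1×38/74 = 19/37, sense flips to −
mesh 2 [74T→96T]: |ω|/ω_in = (19/37)×74/96 = 19/48, sense flips to +
mesh 3 [54T→84T]: |ω|/ω_in = (19/48)×54/84 = 57/224, sense flips to −
mesh 4 [51T→51T]: |ω|/ω_in = (57/224)×51/51 = 57/224, sense flips to +
mesh 5 [13T→38T]: |ω|/ω_in = (57/224)×13/38 = 39/448, sense flips to −
signed output speed (× input speed) = -39/448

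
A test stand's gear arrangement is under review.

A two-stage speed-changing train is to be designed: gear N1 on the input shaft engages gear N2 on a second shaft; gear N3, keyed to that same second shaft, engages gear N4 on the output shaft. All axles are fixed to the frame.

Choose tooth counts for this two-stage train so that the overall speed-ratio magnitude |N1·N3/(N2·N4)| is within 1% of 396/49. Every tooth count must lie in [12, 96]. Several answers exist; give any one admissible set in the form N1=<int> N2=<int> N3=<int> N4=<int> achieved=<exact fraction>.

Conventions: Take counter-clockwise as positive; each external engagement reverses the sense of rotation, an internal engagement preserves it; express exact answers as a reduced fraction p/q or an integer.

N1=18 N2=14 N3=88 N4=14 achieved=396/49

topology: fixed-axis compound train — 2 stages, target 396/49
target = 396/49 in lowest terms: an exact hit needs N1·N3 = k·396 and N2·N4 = k·49 for one integer k, every count in [12, 96]; additionally prefer no 1:1 stage (N1 ≠ N2, N3 ≠ N4)
k = 1…3: no 1:1-free in-range split of k·396 and k·49 into factor pairs; take k = 4
k = 4: N1·N3 = 1584 = 18·88, N2·N4 = 196 = 14·14
achieved = 18·88/(14·14) = 396/49; |achieved − target| = 0 ≤ 99/1225 ✓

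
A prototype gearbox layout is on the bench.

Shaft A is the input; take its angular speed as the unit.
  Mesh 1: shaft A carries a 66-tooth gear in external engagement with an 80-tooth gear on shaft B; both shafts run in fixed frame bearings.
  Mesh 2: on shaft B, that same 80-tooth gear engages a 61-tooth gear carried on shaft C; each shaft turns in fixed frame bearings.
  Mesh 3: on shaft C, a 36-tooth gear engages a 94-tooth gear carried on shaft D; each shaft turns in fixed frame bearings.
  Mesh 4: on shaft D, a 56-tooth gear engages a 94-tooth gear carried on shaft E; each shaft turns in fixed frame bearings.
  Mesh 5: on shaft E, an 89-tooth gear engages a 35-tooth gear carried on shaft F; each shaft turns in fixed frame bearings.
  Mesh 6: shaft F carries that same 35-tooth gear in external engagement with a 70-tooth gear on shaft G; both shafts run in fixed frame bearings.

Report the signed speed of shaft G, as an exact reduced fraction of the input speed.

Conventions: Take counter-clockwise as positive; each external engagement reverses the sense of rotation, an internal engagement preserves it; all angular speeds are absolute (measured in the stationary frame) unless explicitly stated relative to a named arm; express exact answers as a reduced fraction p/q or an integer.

6-mesh fixed-axis compound train (all bearings frame-fixed)
mesh 1 [66T→80T]: |ω|/ω_in = 1×66/80 = 33/40, sense flips to −
mesh 2 [80T→61T]: |ω|/ω_in = (33/40)×80/61 = 66/61, sense flips to +
mesh 3 [36T→94T]: |ω|/ω_in = (66/61)×36/94 = 1188/2867, sense flips to −
mesh 4 [56T→94T]: |ω|/ω_in = (1188/2867)×56/94 = 33264/134749, sense flips to +
mesh 5 [89T→35T]: |ω|/ω_in = (33264/134749)×89/35 = 422928/673745, sense flips to −
mesh 6 [35T→70T]: |ω|/ω_in = (422928/673745)×35/70 = 211464/673745, sense flips to +
signed output speed (× input speed) = 211464/673745

211464/673745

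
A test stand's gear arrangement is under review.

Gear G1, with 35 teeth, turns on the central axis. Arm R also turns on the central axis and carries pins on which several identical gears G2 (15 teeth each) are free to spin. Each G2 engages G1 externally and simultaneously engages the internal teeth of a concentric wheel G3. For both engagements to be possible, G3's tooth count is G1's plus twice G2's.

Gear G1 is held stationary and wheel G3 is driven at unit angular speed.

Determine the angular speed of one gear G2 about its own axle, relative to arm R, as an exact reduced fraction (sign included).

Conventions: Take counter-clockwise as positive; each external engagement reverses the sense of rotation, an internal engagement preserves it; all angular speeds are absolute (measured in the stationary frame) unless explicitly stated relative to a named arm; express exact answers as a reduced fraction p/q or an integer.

topology: planetary set — G1 35T / G2 15T / G3 65T, arm = carrier (Willis)
ring teeth: 35 + 2·15 = 65
35(ω_sun−ω_arm) = −65(ω_ring−ω_arm),  ω_sun = 0, ω_ring = 1
35(0−ω_arm) = −65(1−ω_arm)  ⇒  100·ω_arm = 65  ⇒  ω_arm = 13/20
sun–planet mesh: 35·(0−13/20) = −15·(ω_p−ω_arm)  ⇒  ω_p−ω_arm = 91/60
exact speed ratio = 91/60

91/60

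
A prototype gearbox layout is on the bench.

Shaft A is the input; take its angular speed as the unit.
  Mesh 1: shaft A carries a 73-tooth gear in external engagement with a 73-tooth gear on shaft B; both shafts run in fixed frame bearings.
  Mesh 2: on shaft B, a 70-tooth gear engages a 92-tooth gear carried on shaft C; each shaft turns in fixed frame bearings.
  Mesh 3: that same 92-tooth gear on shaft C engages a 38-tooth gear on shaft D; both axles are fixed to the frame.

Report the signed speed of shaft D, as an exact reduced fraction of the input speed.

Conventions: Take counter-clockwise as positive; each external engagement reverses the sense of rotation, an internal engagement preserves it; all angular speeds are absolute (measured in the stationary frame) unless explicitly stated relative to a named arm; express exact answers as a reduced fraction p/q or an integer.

-35/19

3-mesh fixed-axis compound train (all bearings frame-fixed)
mesh 1 [73T→73T]: |ω|/ω_in = 1×73/73 = 1, sense flips to −
mesh 2 [70T→92T]: |ω|/ω_in = 1×70/92 = 35/46, sense flips to +
mesh 3 [92T→38T]: |ω|/ω_in = (35/46)×92/38 = 35/19, sense flips to −
signed output speed (× input speed) = -35/19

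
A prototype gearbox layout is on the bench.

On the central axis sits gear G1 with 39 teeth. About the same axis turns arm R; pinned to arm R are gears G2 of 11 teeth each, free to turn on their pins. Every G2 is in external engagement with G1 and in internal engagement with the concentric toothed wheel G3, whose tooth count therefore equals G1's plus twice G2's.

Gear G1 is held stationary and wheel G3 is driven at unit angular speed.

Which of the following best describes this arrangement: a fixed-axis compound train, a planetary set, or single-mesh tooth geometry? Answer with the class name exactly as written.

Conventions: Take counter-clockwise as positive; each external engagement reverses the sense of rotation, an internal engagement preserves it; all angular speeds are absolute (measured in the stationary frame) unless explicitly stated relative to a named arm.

class = planetary set [G3 = 39+2·11 = 61; Willis about the carrier]
classification: planetary set

planetary set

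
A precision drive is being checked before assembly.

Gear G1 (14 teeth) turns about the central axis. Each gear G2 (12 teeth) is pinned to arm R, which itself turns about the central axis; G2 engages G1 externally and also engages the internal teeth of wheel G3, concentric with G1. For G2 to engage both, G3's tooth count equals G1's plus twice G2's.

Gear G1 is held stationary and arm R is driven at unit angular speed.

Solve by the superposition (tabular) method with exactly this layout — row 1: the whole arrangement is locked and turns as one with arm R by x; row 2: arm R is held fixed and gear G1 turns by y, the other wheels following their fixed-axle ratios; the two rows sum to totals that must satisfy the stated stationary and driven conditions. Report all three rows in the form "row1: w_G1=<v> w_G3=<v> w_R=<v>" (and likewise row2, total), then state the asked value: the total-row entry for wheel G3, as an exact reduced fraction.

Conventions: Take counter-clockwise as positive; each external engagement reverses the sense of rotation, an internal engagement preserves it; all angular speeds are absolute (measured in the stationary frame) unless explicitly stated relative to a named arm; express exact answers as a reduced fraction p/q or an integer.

row1: w_G1=1 w_G3=1 w_R=1
row2: w_G1=-1 w_G3=7/19 w_R=0
total: w_G1=0 w_G3=26/19 w_R=1
asked value: 26/19

topology: planetary set — G1 14T / G2 12T / G3 38T, arm = carrier (Willis)
superposition row 1 [locked train]: every member turns x
row 2 (arm held, sun turns y): ω_ring = −(14/38)·y, ω_arm = 0
boundary: total ω_sun = x + y = 0 and total ω_arm = x = 1  ⇒  y = -1, x = 1
row 2 ring = −(14/38)·(-1) = 7/19
totals (row 1 + row 2): sun 1 + (-1) = 0, ring 1 + 7/19 = 26/19, arm 1 + 0 = 1
asked cell (total, ring) = 26/19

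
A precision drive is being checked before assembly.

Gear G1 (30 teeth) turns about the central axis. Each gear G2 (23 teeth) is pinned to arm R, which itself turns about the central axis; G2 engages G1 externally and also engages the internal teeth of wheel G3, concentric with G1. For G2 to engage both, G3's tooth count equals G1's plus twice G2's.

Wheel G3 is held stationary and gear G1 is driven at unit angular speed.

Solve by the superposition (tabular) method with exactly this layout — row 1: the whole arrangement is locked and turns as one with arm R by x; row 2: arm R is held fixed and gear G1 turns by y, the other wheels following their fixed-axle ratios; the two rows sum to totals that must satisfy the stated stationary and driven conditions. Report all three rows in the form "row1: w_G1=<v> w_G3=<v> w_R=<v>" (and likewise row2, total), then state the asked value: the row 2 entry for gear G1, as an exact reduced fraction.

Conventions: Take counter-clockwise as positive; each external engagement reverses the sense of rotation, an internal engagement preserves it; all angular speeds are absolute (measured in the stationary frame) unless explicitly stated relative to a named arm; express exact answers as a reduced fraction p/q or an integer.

row1: w_G1=15/53 w_G3=15/53 w_R=15/53
row2: w_G1=38/53 w_G3=-15/53 w_R=0
total: w_G1=1 w_G3=0 w_R=15/53
asked value: 38/53

class = planetary set [G3 = 30+2·23 = 76; Willis about the carrier]
row 1 (train locked, turned with arm): all members turn x
superposition row 2 [arm held]: sun y, ring −(30/76)·y, arm 0
boundary: total ω_ring = x − (30/76)·y = 0 and total ω_sun = x + y = 1  ⇒  y = 38/53, x = 15/53
row 2 ring = −(30/76)·38/53 = -15/53
totals (row 1 + row 2): sun 15/53 + 38/53 = 1, ring 15/53 + (-15/53) = 0, arm 15/53 + 0 = 15/53
asked cell (row2, sun) = 38/53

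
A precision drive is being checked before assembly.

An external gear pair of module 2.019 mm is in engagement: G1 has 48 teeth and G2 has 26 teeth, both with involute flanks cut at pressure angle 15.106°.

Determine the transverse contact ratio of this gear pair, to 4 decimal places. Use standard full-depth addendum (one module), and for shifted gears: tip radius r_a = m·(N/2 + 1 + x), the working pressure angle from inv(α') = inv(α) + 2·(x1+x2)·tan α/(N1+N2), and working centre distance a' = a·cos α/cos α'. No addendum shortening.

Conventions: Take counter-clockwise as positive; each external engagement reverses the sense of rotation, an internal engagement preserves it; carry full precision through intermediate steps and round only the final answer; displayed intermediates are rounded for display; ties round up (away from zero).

1.9610

class = single-mesh tooth geometry [involute pair 48T × 26T, m = 2.019]
base radii: r_b1 = 46.781620, r_b2 = 25.340044
tip radii: r_a1 = 50.475000, r_a2 = 28.266000
no profile shift: α' = α, a' = a
action lengths: √(r_a1²−r_b1²) = 18.952722, √(r_a2²−r_b2²) = 12.523934
base pitch p_b = π·m·cos α = 6.123700
CR = (18.952722 + 12.523934 − 74.703000·sin 15.10600°)/6.123700 = 1.961010
contact ratio ≈ 1.9610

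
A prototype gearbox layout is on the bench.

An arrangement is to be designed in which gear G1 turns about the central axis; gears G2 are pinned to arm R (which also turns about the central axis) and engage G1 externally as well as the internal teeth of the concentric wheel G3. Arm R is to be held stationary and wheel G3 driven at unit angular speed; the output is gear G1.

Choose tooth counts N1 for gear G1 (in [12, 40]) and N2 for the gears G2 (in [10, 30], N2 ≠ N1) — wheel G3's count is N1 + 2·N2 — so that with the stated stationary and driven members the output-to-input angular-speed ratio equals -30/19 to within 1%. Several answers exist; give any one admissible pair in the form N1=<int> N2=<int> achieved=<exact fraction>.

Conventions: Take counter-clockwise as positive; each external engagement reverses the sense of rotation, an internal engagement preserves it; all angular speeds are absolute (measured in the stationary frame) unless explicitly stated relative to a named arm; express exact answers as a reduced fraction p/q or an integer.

N1=38 N2=11 achieved=-30/19

class = planetary set [ratio -30/19 wanted; Willis about the carrier]
Willis with ω_arm = 0: ω_sun/ω_ring = −N3/N1; set equal to -30/19  ⇒  N3/N1 = −(-30/19) = 30/19
N3 = N1 + 2·N2  ⇒  N2/N1 = (N3/N1 − 1)/2 = (30/19 − 1)/2 = 11/38
smallest multiple with N1 ≥ 12 and N2 ≥ 10: k = 1  ⇒  N1 = 1·38 = 38, N2 = 1·11 = 11 (N1 ≤ 40, N2 ≤ 30, N2 ≠ N1 ✓), N3 = 38 + 2·11 = 60
check: −N3/N1 with N1 = 38, N3 = 60 gives -30/19; |achieved − target| = 0 ≤ 3/190 ✓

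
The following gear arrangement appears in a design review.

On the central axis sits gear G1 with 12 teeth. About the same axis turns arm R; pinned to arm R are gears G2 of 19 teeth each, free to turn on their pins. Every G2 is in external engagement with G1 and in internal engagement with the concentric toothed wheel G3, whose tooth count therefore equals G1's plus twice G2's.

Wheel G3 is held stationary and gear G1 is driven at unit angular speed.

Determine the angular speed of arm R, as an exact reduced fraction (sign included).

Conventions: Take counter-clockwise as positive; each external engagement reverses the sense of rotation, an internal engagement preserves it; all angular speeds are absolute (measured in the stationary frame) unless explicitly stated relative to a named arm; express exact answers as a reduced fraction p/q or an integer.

planetary set (12T centre, 19T on arm, 50T internal) — Willis relation
ring teeth: 12 + 2·19 = 50
12(ω_sun−ω_arm) = −50(ω_ring−ω_arm),  ω_ring = 0, ω_sun = 1
12(1−ω_arm) = −50(0−ω_arm)  ⇒  62·ω_arm = 12  ⇒  ω_arm = 6/31
exact speed ratio = 6/31

6/31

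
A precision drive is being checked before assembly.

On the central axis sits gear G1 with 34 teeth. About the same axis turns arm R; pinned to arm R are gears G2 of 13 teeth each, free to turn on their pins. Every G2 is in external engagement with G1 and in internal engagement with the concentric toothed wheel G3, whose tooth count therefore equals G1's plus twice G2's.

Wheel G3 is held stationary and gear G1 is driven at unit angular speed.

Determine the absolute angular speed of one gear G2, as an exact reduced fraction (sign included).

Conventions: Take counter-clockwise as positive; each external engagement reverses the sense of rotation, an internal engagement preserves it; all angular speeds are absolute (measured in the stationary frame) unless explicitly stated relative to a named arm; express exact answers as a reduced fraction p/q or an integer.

-17/13

class = planetary set [G3 = 34+2·13 = 60; Willis about the carrier]
ring teeth: 34 + 2·13 = 60
34(ω_sun−ω_arm) = −60(ω_ring−ω_arm),  ω_ring = 0, ω_sun = 1
34(1−ω_arm) = −60(0−ω_arm)  ⇒  94·ω_arm = 34  ⇒  ω_arm = 17/47
sun–planet mesh: 34·(1−17/47) = −13·(ω_p−ω_arm)  ⇒  ω_p−ω_arm = -1020/611
ω_p = 17/47 − 1020/611 = -17/13
exact speed ratio = -17/13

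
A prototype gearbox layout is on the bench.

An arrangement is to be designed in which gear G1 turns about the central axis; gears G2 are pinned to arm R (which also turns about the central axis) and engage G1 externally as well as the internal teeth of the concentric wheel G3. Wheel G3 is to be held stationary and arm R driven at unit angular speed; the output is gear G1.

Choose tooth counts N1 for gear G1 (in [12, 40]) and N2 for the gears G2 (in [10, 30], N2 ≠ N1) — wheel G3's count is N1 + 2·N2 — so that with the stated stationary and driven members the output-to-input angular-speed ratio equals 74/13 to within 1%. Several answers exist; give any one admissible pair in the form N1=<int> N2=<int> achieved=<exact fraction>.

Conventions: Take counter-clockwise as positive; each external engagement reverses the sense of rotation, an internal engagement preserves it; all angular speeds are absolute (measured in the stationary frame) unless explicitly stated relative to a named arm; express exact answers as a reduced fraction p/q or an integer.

N1=13 N2=24 achieved=74/13

class = planetary set [ratio 74/13 wanted; Willis about the carrier]
Willis with ω_ring = 0: ω_sun/ω_arm = (N1+N3)/N1; set equal to 74/13  ⇒  N3/N1 = 74/13 − 1 = 61/13
N3 = N1 + 2·N2  ⇒  N2/N1 = (N3/N1 − 1)/2 = (61/13 − 1)/2 = 24/13
smallest multiple with N1 ≥ 12 and N2 ≥ 10: k = 1  ⇒  N1 = 1·13 = 13, N2 = 1·24 = 24 (N1 ≤ 40, N2 ≤ 30, N2 ≠ N1 ✓), N3 = 13 + 2·24 = 61
check: (N1+N3)/N1 with N1 = 13, N3 = 61 gives 74/13; |achieved − target| = 0 ≤ 37/650 ✓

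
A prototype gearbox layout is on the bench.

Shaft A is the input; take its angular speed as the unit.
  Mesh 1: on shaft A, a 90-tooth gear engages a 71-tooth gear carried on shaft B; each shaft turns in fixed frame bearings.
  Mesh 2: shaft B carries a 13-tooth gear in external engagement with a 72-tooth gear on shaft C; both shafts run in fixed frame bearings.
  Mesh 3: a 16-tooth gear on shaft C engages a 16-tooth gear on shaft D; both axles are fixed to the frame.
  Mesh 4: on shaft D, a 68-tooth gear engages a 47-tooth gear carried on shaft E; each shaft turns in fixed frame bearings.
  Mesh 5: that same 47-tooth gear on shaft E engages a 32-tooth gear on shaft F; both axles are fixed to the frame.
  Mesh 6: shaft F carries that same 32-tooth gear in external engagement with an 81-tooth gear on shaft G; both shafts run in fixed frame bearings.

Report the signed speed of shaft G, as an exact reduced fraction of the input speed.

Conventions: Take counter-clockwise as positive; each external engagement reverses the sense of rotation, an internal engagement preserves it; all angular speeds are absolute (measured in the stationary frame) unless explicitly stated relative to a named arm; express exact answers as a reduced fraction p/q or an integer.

1105/5751

6-mesh fixed-axis compound train (all bearings frame-fixed)
mesh 1 [90T→71T]: |ω|/ω_in = 1×90/71 = 90/71, sense flips to −
mesh 2 [13T→72T]: |ω|/ω_in = (90/71)×13/72 = 65/284, sense flips to +
mesh 3 [16T→16T]: |ω|/ω_in = (65/284)×16/16 = 65/284, sense flips to −
mesh 4 [68T→47T]: |ω|/ω_in = (65/284)×68/47 = 1105/3337, sense flips to +
mesh 5 [47T→32T]: |ω|/ω_in = (1105/3337)×47/32 = 1105/2272, sense flips to −
mesh 6 [32T→81T]: |ω|/ω_in = (1105/2272)×32/81 = 1105/5751, sense flips to +
signed output speed (× input speed) = 1105/5751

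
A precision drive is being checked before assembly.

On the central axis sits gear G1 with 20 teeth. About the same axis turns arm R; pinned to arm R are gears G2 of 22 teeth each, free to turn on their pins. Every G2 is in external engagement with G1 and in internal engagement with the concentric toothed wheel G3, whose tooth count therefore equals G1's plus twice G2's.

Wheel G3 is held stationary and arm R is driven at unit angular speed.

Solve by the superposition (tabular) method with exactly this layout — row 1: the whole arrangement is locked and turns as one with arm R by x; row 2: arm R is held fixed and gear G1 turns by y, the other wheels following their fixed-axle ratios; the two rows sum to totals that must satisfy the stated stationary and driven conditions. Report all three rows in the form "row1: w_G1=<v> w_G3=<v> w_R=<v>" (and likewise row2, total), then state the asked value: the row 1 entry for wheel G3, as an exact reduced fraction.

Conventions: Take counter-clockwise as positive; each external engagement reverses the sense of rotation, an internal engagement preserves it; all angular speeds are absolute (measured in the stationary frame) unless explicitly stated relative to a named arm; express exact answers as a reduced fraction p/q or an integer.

row1: w_G1=1 w_G3=1 w_R=1
row2: w_G1=16/5 w_G3=-1 w_R=0
total: w_G1=21/5 w_G3=0 w_R=1
asked value: 1

planetary set (20T centre, 22T on arm, 64T internal) — Willis relation
row 1: whole set turns with the arm by x
superposition row 2 [arm held]: sun y, ring −(20/64)·y, arm 0
boundary: total ω_ring = x − (20/64)·y = 0 and total ω_arm = x = 1  ⇒  y = 16/5, x = 1
row 2 ring = −(20/64)·16/5 = -1
totals (row 1 + row 2): sun 1 + 16/5 = 21/5, ring 1 + (-1) = 0, arm 1 + 0 = 1
asked cell (row1, ring) = 1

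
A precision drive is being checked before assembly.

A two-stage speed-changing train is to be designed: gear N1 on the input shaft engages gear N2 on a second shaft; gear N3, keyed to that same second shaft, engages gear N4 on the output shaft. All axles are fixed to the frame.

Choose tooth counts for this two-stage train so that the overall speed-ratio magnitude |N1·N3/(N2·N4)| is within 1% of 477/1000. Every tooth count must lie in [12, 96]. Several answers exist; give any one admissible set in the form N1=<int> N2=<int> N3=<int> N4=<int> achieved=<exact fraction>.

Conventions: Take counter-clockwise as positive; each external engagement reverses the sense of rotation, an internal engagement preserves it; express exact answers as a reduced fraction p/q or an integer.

topology: fixed-axis compound train — 2 stages, target 477/1000
target = 477/1000 in lowest terms: an exact hit needs N1·N3 = k·477 and N2·N4 = k·1000 for one integer k, every count in [12, 96]; additionally prefer no 1:1 stage (N1 ≠ N2, N3 ≠ N4)
k = 1: no 1:1-free in-range split of k·477 and k·1000 into factor pairs; take k = 2
k = 2: N1·N3 = 954 = 18·53, N2·N4 = 2000 = 25·80
achieved = 18·53/(25·80) = 477/1000; |achieved − target| = 0 ≤ 477/100000 ✓

N1=18 N2=25 N3=53 N4=80 achieved=477/1000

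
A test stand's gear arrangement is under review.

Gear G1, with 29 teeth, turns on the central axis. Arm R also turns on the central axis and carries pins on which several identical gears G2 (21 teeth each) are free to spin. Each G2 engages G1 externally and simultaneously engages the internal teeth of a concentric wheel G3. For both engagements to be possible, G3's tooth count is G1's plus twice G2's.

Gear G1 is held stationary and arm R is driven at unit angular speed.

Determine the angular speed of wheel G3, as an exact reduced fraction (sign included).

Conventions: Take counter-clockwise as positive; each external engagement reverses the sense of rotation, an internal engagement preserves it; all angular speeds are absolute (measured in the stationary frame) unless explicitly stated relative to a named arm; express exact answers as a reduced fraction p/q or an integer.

100/71

recognized (axles ride arm R): planetary set, 29/21/71 teeth
ring teeth: 29 + 2·21 = 71
29(ω_sun−ω_arm) = −71(ω_ring−ω_arm),  ω_sun = 0, ω_arm = 1
ω_ring = 1 − (29/71)(0−1) = 100/71
exact speed ratio = 100/71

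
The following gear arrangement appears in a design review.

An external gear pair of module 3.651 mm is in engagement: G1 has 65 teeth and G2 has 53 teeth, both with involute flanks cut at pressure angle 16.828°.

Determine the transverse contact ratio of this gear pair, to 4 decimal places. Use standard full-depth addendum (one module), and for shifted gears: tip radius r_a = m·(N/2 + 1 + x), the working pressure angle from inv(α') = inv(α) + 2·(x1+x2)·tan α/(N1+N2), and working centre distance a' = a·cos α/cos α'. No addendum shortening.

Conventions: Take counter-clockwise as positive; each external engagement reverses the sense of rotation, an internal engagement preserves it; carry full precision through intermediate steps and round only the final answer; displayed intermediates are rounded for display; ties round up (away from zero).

class = single-mesh tooth geometry [involute pair 65T × 53T, m = 3.651]
base radii: r_b1 = 113.576365, r_b2 = 92.608420
tip radii: r_a1 = 122.308500, r_a2 = 100.402500
no profile shift: α' = α, a' = a
action lengths: √(r_a1²−r_b1²) = 45.384783, √(r_a2²−r_b2²) = 38.785854
base pitch p_b = π·m·cos α = 10.978790
CR = (45.384783 + 38.785854 − 215.409000·sin 16.82800°)/10.978790 = 1.986541
contact ratio ≈ 1.9865

1.9865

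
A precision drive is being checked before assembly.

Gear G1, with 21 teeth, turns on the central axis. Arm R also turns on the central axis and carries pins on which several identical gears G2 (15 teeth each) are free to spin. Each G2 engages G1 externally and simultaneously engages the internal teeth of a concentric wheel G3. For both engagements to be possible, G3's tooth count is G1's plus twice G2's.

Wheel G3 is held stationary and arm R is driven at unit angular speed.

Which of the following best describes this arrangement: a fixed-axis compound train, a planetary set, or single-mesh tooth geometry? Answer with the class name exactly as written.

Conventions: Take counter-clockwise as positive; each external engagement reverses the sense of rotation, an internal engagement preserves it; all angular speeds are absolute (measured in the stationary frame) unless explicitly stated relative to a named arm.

class = planetary set [G3 = 21+2·15 = 51; Willis about the carrier]
classification: planetary set

planetary set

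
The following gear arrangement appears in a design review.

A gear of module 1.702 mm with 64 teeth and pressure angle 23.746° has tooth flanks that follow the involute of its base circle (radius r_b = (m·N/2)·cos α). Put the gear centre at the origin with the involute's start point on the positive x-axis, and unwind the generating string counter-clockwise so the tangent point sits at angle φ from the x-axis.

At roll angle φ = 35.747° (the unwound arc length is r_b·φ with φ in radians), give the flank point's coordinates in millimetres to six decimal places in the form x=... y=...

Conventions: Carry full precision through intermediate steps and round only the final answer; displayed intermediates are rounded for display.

recognized (one wheel, involute flank): single-mesh tooth geometry, m = 1.702, N = 64
pitch radius r_p = m·N/2 = 1.702·64/2 = 54.464000
base radius r_b = r_p·cos α = 54.464000·cos 23.746° = 49.853056
roll angle φ = 35.747° = 0.62390285 rad
x = r_b·(cos φ + φ·sin φ) = 58.631834
y = r_b·(sin φ − φ·cos φ) = 3.880800

x=58.631834 y=3.880800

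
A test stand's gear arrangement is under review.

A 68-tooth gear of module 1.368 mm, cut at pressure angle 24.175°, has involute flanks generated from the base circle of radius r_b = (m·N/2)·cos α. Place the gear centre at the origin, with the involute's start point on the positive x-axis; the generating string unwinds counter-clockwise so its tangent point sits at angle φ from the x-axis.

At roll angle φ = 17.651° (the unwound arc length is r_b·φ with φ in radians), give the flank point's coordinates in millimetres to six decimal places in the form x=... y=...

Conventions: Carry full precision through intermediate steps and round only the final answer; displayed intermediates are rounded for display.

topology: single-mesh involute geometry — m = 1.368, N = 68
pitch radius r_p = m·N/2 = 1.368·68/2 = 46.512000
base radius r_b = r_p·cos α = 46.512000·cos 24.175° = 42.432846
roll angle φ = 17.651° = 0.30806807 rad
x = r_b·(cos φ + φ·sin φ) = 44.398887
y = r_b·(sin φ − φ·cos φ) = 0.409632

x=44.398887 y=0.409632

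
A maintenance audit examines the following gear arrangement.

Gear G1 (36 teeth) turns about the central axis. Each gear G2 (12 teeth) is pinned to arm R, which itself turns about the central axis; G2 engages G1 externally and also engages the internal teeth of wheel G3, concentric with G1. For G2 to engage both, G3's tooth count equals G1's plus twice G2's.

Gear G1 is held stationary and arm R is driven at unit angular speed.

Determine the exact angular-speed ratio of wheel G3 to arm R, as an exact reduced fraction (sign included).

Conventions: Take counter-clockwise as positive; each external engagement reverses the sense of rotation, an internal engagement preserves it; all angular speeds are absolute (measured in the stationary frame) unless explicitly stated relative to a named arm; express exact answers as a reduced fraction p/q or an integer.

8/5

topology: planetary set — G1 36T / G2 12T / G3 60T, arm = carrier (Willis)
ring teeth: 36 + 2·12 = 60
36(ω_sun−ω_arm) = −60(ω_ring−ω_arm),  ω_sun = 0, ω_arm = 1
ω_ring = 1 − (36/60)(0−1) = 8/5
ω_out/ω_in = 8/5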